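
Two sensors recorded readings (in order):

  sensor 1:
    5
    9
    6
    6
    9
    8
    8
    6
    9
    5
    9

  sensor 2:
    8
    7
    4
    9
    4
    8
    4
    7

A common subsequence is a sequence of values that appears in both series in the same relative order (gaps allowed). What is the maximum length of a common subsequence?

2

Let dp[i][j] be the LCS length of the first i values of sensor 1 and the first j values of sensor 2. dp[i][j] = dp[i-1][j-1]+1 when the i-th and j-th values match, else max(dp[i-1][j], dp[i][j-1]).
    ·  8  7  4  9  4  8  4  7
 ·  0  0  0  0  0  0  0  0  0
 5  0  0  0  0  0  0  0  0  0
 9  0  0  0  0  1  1  1  1  1
 6  0  0  0  0  1  1  1  1  1
 6  0  0  0  0  1  1  1  1  1
 9  0  0  0  0  1  1  1  1  1
 8  0  1  1  1  1  1  2  2  2
 8  0  1  1  1  1  1  2  2  2
 6  0  1  1  1  1  1  2  2  2
 9  0  1  1  1  2  2  2  2  2
 5  0  1  1  1  2  2  2  2  2
 9  0  1  1  1  2  2  2  2  2
dp[11][8] = 2. One LCS (by backtracking along matches): 9, 8.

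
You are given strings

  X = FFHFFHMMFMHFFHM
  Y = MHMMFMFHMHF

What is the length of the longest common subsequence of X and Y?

8

Match H [6,2], M [7,3], M [8,4], F [9,5], M [10,6], F [13,7], H [14,8], M [15,9] — 8 characters in the same relative order in both, and the DP table's final entry dp[15][11] is also 8, so no common subsequence is longer.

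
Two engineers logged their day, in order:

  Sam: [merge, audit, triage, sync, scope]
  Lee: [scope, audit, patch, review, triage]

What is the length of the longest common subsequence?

2

Match audit (Sam #2, Lee #2), triage (Sam #3, Lee #5) — 2 tasks in the same relative order in both, and the DP table's final entry dp[5][5] is also 2, so no common subsequence is longer.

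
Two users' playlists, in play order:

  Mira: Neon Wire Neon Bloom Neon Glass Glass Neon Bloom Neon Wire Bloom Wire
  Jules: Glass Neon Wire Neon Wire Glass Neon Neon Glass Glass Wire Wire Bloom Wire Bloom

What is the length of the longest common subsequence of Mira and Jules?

9

Taking Neon [1,4] → Wire [2,5] → Neon [3,7] → Neon [5,8] → Glass [6,9] → Glass [7,10] → Bloom [9,13] → Wire [11,14] → Bloom [12,15] gives a common subsequence of length 9. Since dp[13][15] = 9, nothing longer is possible.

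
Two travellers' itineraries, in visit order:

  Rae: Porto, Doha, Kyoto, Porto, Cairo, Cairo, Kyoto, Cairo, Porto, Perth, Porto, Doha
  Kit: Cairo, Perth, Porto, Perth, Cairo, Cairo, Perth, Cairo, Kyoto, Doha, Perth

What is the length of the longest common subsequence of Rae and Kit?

5

Pick Porto at Rae[1]=Kit[3], Cairo at Rae[5]=Kit[6], Cairo at Rae[6]=Kit[8], Kyoto at Rae[7]=Kit[9], Perth at Rae[10]=Kit[11]; all 5 stops appear in both, in order. The LCS DP gives dp[12][11] = 5, so this is optimal.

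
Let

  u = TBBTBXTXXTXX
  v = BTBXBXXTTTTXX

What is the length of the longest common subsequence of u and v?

Match B (u #3, v #1); then T (u #4, v #2); then B (u #5, v #3); then X (u #6, v #4); then X (u #8, v #6); then X (u #9, v #7); then T (u #10, v #11); then X (u #11, v #12); then X (u #12, v #13) — 9 characters in the same relative order in both. dp[12][13] = 9 confirms this is the maximum.

9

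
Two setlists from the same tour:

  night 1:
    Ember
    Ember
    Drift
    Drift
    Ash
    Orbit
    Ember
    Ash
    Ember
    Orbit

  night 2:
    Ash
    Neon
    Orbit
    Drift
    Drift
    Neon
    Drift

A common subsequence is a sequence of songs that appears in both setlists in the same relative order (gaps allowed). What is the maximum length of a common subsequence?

2

One common subsequence of length 2: Drift [3,5] → Drift [4,7], and the DP table's final entry dp[10][7] is also 2, so no common subsequence is longer.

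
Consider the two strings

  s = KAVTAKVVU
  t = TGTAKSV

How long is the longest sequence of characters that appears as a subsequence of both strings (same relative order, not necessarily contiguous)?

4

Pick T [4,3], then A [5,4], then K [6,5], then V [8,7]; all 4 characters appear in both, in order. Since dp[9][7] = 4, nothing longer is possible.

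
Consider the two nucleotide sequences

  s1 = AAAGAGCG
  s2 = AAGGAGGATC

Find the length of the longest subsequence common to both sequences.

6

Let dp[i][j] be the LCS length of the first i bases of s1 and the first j bases of s2. dp[i][j] = dp[i-1][j-1]+1 when the i-th and j-th bases match, else max(dp[i-1][j], dp[i][j-1]).
    ·  A  A  G  G  A  G  G  A  T  C
 ·  0  0  0  0  0  0  0  0  0  0  0
 A  0  1  1  1  1  1  1  1  1  1  1
 A  0  1  2  2  2  2  2  2  2  2  2
 A  0  1  2  2  2  3  3  3  3  3  3
 G  0  1  2  3  3  3  4  4  4  4  4
 A  0  1  2  3  3  4  4  4  5  5  5
 G  0  1  2  3  4  4  5  5  5  5  5
 C  0  1  2  3  4  4  5  5  5  5  6
 G  0  1  2  3  4  4  5  6  6  6  6
dp[8][10] = 6. One LCS (by backtracking along matches): AAAGAC.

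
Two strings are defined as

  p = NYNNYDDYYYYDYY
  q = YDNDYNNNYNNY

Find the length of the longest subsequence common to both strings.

Match N at p[1]=q[3]; then Y at p[2]=q[5]; then N at p[3]=q[7]; then N at p[4]=q[8]; then Y at p[5]=q[9]; then Y at p[14]=q[12] — 6 characters in the same relative order in both. The LCS DP gives dp[14][12] = 6, so this is optimal.

6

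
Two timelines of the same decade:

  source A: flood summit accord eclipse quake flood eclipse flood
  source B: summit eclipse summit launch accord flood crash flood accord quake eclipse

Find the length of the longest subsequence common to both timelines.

4

One common subsequence of length 4: flood (source A #1, source B #8); then accord (source A #3, source B #9); then quake (source A #5, source B #10); then eclipse (source A #7, source B #11). dp[8][11] = 4 confirms this is the maximum.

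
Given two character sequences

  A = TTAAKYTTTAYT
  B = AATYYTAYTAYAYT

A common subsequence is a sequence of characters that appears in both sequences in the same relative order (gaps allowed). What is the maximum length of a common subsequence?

Taking T [1,3], T [2,6], A [3,7], A [4,10], Y [6,11], A [10,12], Y [11,13], T [12,14] gives a common subsequence of length 8. Since dp[12][14] = 8, nothing longer is possible.

8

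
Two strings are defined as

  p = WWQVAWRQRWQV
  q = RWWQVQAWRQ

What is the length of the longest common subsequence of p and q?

Pick W [1,2]; then W [2,3]; then Q [3,4]; then V [4,5]; then A [5,7]; then W [6,8]; then R [9,9]; then Q [11,10]; all 8 characters appear in both, in order. dp[12][10] = 8 confirms this is the maximum.

8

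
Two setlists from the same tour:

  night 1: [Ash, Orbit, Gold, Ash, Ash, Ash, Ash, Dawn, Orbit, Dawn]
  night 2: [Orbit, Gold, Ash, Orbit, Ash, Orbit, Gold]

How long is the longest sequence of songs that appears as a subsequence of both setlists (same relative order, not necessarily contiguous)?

5

One common subsequence of length 5: Orbit at night 1[2]=night 2[1], Gold at night 1[3]=night 2[2], Ash at night 1[4]=night 2[3], Ash at night 1[7]=night 2[5], Orbit at night 1[9]=night 2[6]. Since dp[10][7] = 5, nothing longer is possible.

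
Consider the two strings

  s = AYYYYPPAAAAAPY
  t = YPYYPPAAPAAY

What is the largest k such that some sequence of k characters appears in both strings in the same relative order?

Pick Y at s[2]=t[1], Y at s[4]=t[3], Y at s[5]=t[4], P at s[6]=t[5], P at s[7]=t[6], A at s[8]=t[7], A at s[9]=t[8], A at s[11]=t[10], A at s[12]=t[11], Y at s[14]=t[12]; all 10 characters appear in both, in order, and the DP table's final entry dp[14][12] is also 10, so no common subsequence is longer.

10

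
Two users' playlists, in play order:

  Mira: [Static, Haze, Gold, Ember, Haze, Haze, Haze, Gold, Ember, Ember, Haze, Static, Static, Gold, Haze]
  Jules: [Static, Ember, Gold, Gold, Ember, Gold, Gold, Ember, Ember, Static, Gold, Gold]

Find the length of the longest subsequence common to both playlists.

Pick Static at Mira[1]=Jules[1], Gold at Mira[3]=Jules[4], Ember at Mira[4]=Jules[5], Gold at Mira[8]=Jules[7], Ember at Mira[9]=Jules[8], Ember at Mira[10]=Jules[9], Static at Mira[12]=Jules[10], Gold at Mira[14]=Jules[12]; all 8 songs appear in both, in order. Since dp[15][12] = 8, nothing longer is possible.

8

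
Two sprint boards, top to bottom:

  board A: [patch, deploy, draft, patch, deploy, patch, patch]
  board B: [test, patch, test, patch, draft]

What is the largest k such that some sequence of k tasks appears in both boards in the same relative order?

One common subsequence of length 2: patch (board A #1, board B #4) → draft (board A #3, board B #5). The LCS DP gives dp[7][5] = 2, so this is optimal.

2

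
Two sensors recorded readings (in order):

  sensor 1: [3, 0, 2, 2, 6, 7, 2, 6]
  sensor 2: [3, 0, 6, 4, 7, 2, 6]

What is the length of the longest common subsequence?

Let dp[i][j] be the LCS length of the first i values of sensor 1 and the first j values of sensor 2. dp[i][j] = dp[i-1][j-1]+1 when the i-th and j-th values match, else max(dp[i-1][j], dp[i][j-1]).
    ·  3  0  6  4  7  2  6
 ·  0  0  0  0  0  0  0  0
 3  0  1  1  1  1  1  1  1
 0  0  1  2  2  2  2  2  2
 2  0  1  2  2  2  2  3  3
 2  0  1  2  2  2  2  3  3
 6  0  1  2  3  3  3  3  4
 7  0  1  2  3  3  4  4  4
 2  0  1  2  3  3  4  5  5
 6  0  1  2  3  3  4  5  6
dp[8][7] = 6. One LCS (by backtracking along matches): 3, 0, 6, 7, 2, 6.

6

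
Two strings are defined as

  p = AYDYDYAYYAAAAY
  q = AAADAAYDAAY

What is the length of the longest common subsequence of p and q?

Match A [1,3]; then D [3,4]; then Y [4,7]; then D [5,8]; then A [12,9]; then A [13,10]; then Y [14,11] — 7 characters in the same relative order in both, and the DP table's final entry dp[14][11] is also 7, so no common subsequence is longer.

7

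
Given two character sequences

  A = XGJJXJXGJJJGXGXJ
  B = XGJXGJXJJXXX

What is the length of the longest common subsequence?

Match X [1,1], then G [2,2], then J [4,3], then X [5,4], then J [6,6], then X [7,7], then J [9,8], then J [10,9], then X [13,11], then X [15,12] — 10 characters in the same relative order in both. Since dp[16][12] = 10, nothing longer is possible.

10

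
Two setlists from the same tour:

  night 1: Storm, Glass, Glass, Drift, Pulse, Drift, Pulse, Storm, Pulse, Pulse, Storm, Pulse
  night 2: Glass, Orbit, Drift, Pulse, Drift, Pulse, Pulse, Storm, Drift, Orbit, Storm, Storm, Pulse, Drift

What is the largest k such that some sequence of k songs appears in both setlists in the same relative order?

Pick Glass [2,1] → Drift [4,3] → Pulse [5,4] → Drift [6,5] → Pulse [7,7] → Storm [8,11] → Storm [11,12] → Pulse [12,13]; all 8 songs appear in both, in order, and the DP table's final entry dp[12][14] is also 8, so no common subsequence is longer.

8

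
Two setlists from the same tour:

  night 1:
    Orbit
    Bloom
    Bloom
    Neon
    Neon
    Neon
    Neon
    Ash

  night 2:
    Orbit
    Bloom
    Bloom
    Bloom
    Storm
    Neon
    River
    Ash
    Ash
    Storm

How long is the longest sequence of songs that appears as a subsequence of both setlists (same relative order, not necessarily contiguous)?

Pick Orbit (night 1 #1, night 2 #1) → Bloom (night 1 #2, night 2 #3) → Bloom (night 1 #3, night 2 #4) → Neon (night 1 #4, night 2 #6) → Ash (night 1 #8, night 2 #9); all 5 songs appear in both, in order. The LCS DP gives dp[8][10] = 5, so this is optimal.

5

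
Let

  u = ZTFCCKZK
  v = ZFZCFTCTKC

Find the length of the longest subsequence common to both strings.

5

Pick Z (u #1, v #1) → F (u #3, v #2) → C (u #4, v #4) → C (u #5, v #7) → K (u #6, v #9); all 5 characters appear in both, in order. The LCS DP gives dp[8][10] = 5, so this is optimal.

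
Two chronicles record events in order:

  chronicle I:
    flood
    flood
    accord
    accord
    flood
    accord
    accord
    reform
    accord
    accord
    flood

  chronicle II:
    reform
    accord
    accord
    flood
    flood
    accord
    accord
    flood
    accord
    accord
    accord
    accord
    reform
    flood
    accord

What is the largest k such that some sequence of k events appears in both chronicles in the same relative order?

10

Match flood [1,4], then flood [2,5], then accord [3,6], then accord [4,7], then flood [5,8], then accord [6,9], then accord [7,10], then accord [9,11], then accord [10,12], then flood [11,14] — 10 events in the same relative order in both. dp[11][15] = 10 confirms this is the maximum.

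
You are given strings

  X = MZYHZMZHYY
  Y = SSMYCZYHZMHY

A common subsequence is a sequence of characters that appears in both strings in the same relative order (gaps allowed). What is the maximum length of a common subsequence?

One common subsequence of length 8: M [1,3]; then Z [2,6]; then Y [3,7]; then H [4,8]; then Z [5,9]; then M [6,10]; then H [8,11]; then Y [10,12]. The LCS DP gives dp[10][12] = 8, so this is optimal.

8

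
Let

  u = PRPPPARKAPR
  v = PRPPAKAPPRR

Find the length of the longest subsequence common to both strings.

9

Match P at u[1]=v[1]; then R at u[2]=v[2]; then P at u[4]=v[3]; then P at u[5]=v[4]; then A at u[6]=v[5]; then K at u[8]=v[6]; then A at u[9]=v[7]; then P at u[10]=v[9]; then R at u[11]=v[11] — 9 characters in the same relative order in both. Since dp[11][11] = 9, nothing longer is possible.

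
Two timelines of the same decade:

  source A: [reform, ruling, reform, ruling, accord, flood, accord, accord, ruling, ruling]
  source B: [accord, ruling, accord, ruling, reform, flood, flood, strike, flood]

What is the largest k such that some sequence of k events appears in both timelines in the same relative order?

Taking ruling at source A[2]=source B[4], then reform at source A[3]=source B[5], then flood at source A[6]=source B[9] gives a common subsequence of length 3. dp[10][9] = 3 confirms this is the maximum.

3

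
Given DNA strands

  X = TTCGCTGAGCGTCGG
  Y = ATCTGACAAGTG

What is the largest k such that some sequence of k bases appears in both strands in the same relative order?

Match T [2,2], then C [5,3], then T [6,4], then G [7,5], then A [8,6], then C [10,7], then G [11,10], then T [12,11], then G [15,12] — 9 bases in the same relative order in both. The LCS DP gives dp[15][12] = 9, so this is optimal.

9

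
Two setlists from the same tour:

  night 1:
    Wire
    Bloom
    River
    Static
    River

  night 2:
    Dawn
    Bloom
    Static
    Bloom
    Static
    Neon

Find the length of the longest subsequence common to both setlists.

2

Pick Bloom at night 1[2]=night 2[4], Static at night 1[4]=night 2[5]; all 2 songs appear in both, in order, and the DP table's final entry dp[5][6] is also 2, so no common subsequence is longer.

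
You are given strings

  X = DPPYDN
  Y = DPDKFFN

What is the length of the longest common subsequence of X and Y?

4

Let dp[i][j] be the LCS length of the first i characters of X and the first j characters of Y. dp[i][j] = dp[i-1][j-1]+1 when the i-th and j-th characters match, else max(dp[i-1][j], dp[i][j-1]).
    ·  D  P  D  K  F  F  N
 ·  0  0  0  0  0  0  0  0
 D  0  1  1  1  1  1  1  1
 P  0  1  2  2  2  2  2  2
 P  0  1  2  2  2  2  2  2
 Y  0  1  2  2  2  2  2  2
 D  0  1  2  3  3  3  3  3
 N  0  1  2  3  3  3  3  4
dp[6][7] = 4. One LCS (by backtracking along matches): DPDN.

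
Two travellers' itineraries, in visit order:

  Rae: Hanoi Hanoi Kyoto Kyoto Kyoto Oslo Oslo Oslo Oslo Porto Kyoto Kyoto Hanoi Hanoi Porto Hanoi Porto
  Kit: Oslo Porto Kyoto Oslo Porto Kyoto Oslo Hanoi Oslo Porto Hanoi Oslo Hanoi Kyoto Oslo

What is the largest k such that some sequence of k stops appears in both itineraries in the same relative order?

Pick Kyoto at Rae[3]=Kit[3] → Kyoto at Rae[5]=Kit[6] → Oslo at Rae[6]=Kit[7] → Oslo at Rae[9]=Kit[9] → Porto at Rae[10]=Kit[10] → Hanoi at Rae[13]=Kit[11] → Hanoi at Rae[14]=Kit[13]; all 7 stops appear in both, in order. dp[17][15] = 7 confirms this is the maximum.

7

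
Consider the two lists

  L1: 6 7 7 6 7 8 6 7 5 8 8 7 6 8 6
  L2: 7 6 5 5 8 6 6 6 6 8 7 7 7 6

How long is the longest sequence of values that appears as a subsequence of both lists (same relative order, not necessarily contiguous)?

Taking 7 at L1[3]=L2[1], 6 at L1[4]=L2[2], 8 at L1[6]=L2[5], 6 at L1[7]=L2[9], 7 at L1[8]=L2[12], 7 at L1[12]=L2[13], 6 at L1[15]=L2[14] gives a common subsequence of length 7, and the DP table's final entry dp[15][14] is also 7, so no common subsequence is longer.

7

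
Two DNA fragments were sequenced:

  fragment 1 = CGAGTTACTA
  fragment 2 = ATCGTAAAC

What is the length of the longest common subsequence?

5

Match C (fragment 1 #1, fragment 2 #3) → G (fragment 1 #2, fragment 2 #4) → A (fragment 1 #3, fragment 2 #7) → A (fragment 1 #7, fragment 2 #8) → C (fragment 1 #8, fragment 2 #9) — 5 bases in the same relative order in both. Since dp[10][9] = 5, nothing longer is possible.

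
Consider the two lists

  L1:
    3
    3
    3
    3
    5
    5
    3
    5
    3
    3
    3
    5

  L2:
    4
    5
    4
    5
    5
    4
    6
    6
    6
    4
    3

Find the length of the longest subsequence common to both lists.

4

Taking 5 [5,2] → 5 [6,4] → 5 [8,5] → 3 [11,11] gives a common subsequence of length 4. The LCS DP gives dp[12][11] = 4, so this is optimal.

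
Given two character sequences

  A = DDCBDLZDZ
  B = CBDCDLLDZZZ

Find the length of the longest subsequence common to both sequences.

6

Match D at A[2]=B[3], C at A[3]=B[4], D at A[5]=B[5], L at A[6]=B[7], Z at A[7]=B[10], Z at A[9]=B[11] — 6 characters in the same relative order in both. Since dp[9][11] = 6, nothing longer is possible.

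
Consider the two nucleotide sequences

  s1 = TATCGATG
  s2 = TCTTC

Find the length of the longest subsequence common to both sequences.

Taking T (s1 #1, s2 #3); then T (s1 #3, s2 #4); then C (s1 #4, s2 #5) gives a common subsequence of length 3. Since dp[8][5] = 3, nothing longer is possible.

3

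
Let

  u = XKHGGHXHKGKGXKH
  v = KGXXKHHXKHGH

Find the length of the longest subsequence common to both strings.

Taking X (u #1, v #4), then K (u #2, v #5), then H (u #3, v #6), then H (u #6, v #7), then X (u #7, v #8), then H (u #8, v #10), then G (u #12, v #11), then H (u #15, v #12) gives a common subsequence of length 8. dp[15][12] = 8 confirms this is the maximum.

8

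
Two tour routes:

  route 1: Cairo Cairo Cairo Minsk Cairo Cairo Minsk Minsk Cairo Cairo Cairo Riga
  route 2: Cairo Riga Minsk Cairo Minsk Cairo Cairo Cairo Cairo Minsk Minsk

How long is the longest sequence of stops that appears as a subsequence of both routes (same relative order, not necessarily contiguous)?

Match Cairo [1,4] → Cairo [2,6] → Cairo [3,7] → Cairo [5,8] → Cairo [6,9] → Minsk [7,10] → Minsk [8,11] — 7 stops in the same relative order in both. Since dp[12][11] = 7, nothing longer is possible.

7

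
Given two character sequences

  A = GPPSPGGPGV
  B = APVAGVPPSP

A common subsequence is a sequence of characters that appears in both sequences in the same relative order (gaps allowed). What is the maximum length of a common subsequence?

Let dp[i][j] be the LCS length of the first i characters of A and the first j characters of B. dp[i][j] = dp[i-1][j-1]+1 when the i-th and j-th characters match, else max(dp[i-1][j], dp[i][j-1]).
    ·  A  P  V  A  G  V  P  P  S  P
 ·  0  0  0  0  0  0  0  0  0  0  0
 G  0  0  0  0  0  1  1  1  1  1  1
 P  0  0  1  1  1  1  1  2  2  2  2
 P  0  0  1  1  1  1  1  2  3  3  3
 S  0  0  1  1  1  1  1  2  3  4  4
 P  0  0  1  1  1  1  1  2  3  4  5
 G  0  0  1  1  1  2  2  2  3  4  5
 G  0  0  1  1  1  2  2  2  3  4  5
 P  0  0  1  1  1  2  2  3  3  4  5
 G  0  0  1  1  1  2  2  3  3  4  5
 V  0  0  1  2  2  2  3  3  3  4  5
dp[10][10] = 5. One LCS (by backtracking along matches): GPPSP.

5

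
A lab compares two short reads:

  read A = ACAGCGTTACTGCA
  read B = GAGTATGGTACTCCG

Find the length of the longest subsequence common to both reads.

Match A at read A[1]=read B[2], then A at read A[3]=read B[5], then G at read A[4]=read B[7], then G at read A[6]=read B[8], then T at read A[8]=read B[9], then A at read A[9]=read B[10], then C at read A[10]=read B[11], then T at read A[11]=read B[12], then G at read A[12]=read B[15] — 9 bases in the same relative order in both. dp[14][15] = 9 confirms this is the maximum.

9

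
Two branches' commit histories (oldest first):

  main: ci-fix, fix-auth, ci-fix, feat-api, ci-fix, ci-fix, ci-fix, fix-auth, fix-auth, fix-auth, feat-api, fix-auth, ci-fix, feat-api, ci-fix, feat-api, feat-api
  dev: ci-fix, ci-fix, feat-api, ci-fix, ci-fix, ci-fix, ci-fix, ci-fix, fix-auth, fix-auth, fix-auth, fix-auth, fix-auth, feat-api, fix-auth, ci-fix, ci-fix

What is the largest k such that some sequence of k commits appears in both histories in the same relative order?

Match ci-fix (main #1, dev #1), ci-fix (main #3, dev #2), feat-api (main #4, dev #3), ci-fix (main #5, dev #6), ci-fix (main #6, dev #7), ci-fix (main #7, dev #8), fix-auth (main #8, dev #11), fix-auth (main #9, dev #12), fix-auth (main #10, dev #13), feat-api (main #11, dev #14), fix-auth (main #12, dev #15), ci-fix (main #13, dev #16), ci-fix (main #15, dev #17) — 13 commits in the same relative order in both. Since dp[17][17] = 13, nothing longer is possible.

13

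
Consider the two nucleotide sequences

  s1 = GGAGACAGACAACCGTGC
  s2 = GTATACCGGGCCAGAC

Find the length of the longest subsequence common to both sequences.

9

Match G (s1 #1, s2 #1), then A (s1 #3, s2 #3), then A (s1 #5, s2 #5), then C (s1 #6, s2 #7), then G (s1 #8, s2 #10), then C (s1 #10, s2 #12), then A (s1 #11, s2 #13), then A (s1 #12, s2 #15), then C (s1 #18, s2 #16) — 9 bases in the same relative order in both. The LCS DP gives dp[18][16] = 9, so this is optimal.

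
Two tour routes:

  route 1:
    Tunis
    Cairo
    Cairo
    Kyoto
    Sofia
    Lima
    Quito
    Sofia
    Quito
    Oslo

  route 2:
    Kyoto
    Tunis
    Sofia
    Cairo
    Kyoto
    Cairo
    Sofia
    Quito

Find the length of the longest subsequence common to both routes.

5

One common subsequence of length 5: Tunis [1,2], Cairo [2,4], Cairo [3,6], Sofia [8,7], Quito [9,8]. Since dp[10][8] = 5, nothing longer is possible.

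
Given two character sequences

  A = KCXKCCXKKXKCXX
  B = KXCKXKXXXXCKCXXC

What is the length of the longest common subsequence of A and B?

Taking K [1,1] → C [2,3] → X [3,5] → K [4,6] → X [7,9] → X [10,10] → K [11,12] → C [12,13] → X [13,14] → X [14,15] gives a common subsequence of length 10. Since dp[14][16] = 10, nothing longer is possible.

10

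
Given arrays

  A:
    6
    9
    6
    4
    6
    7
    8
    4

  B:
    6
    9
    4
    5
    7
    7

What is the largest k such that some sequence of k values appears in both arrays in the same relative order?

4

Taking 6 [1,1], then 9 [2,2], then 4 [4,3], then 7 [6,6] gives a common subsequence of length 4. dp[8][6] = 4 confirms this is the maximum.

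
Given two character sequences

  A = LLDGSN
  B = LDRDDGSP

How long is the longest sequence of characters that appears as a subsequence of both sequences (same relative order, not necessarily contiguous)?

4

Match L [1,1], then D [3,5], then G [4,6], then S [5,7] — 4 characters in the same relative order in both, and the DP table's final entry dp[6][8] is also 4, so no common subsequence is longer.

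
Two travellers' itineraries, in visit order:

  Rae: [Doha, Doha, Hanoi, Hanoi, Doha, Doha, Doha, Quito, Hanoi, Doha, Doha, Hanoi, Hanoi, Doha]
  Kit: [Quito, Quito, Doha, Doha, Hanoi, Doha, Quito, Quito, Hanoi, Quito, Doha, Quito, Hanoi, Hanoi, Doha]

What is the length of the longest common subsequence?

10

Taking Doha [1,3] → Doha [2,4] → Hanoi [4,5] → Doha [5,6] → Quito [8,8] → Hanoi [9,9] → Doha [10,11] → Hanoi [12,13] → Hanoi [13,14] → Doha [14,15] gives a common subsequence of length 10. Since dp[14][15] = 10, nothing longer is possible.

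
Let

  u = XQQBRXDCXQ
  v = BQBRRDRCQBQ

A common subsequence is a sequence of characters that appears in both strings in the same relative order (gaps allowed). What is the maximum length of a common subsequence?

Let dp[i][j] be the LCS length of the first i characters of u and the first j characters of v. dp[i][j] = dp[i-1][j-1]+1 when the i-th and j-th characters match, else max(dp[i-1][j], dp[i][j-1]).
    ·  B  Q  B  R  R  D  R  C  Q  B  Q
 ·  0  0  0  0  0  0  0  0  0  0  0  0
 X  0  0  0  0  0  0  0  0  0  0  0  0
 Q  0  0  1  1  1  1  1  1  1  1  1  1
 Q  0  0  1  1  1  1  1  1  1  2  2  2
 B  0  1  1  2  2  2  2  2  2  2  3  3
 R  0  1  1  2  3  3  3  3  3  3  3  3
 X  0  1  1  2  3  3  3  3  3  3  3  3
 D  0  1  1  2  3  3  4  4  4  4  4  4
 C  0  1  1  2  3  3  4  4  5  5  5  5
 X  0  1  1  2  3  3  4  4  5  5  5  5
 Q  0  1  2  2  3  3  4  4  5  6  6  6
dp[10][11] = 6. One LCS (by backtracking along matches): QBRDCQ.

6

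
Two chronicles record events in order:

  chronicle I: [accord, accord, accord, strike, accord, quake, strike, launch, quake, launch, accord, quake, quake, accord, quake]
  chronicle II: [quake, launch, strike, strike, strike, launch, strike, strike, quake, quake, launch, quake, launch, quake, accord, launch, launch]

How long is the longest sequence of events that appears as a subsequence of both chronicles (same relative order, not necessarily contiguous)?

8

Taking strike (chronicle I #4, chronicle II #4); then strike (chronicle I #7, chronicle II #5); then launch (chronicle I #8, chronicle II #6); then quake (chronicle I #9, chronicle II #10); then launch (chronicle I #10, chronicle II #11); then quake (chronicle I #12, chronicle II #12); then quake (chronicle I #13, chronicle II #14); then accord (chronicle I #14, chronicle II #15) gives a common subsequence of length 8. Since dp[15][17] = 8, nothing longer is possible.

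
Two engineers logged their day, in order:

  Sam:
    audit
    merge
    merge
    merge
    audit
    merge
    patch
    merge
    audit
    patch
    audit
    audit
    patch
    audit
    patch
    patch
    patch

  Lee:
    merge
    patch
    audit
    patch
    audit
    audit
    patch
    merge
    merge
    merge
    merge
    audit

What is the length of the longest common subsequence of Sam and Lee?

8

Match merge [6,1] → patch [7,2] → audit [9,3] → patch [10,4] → audit [11,5] → audit [12,6] → patch [13,7] → audit [14,12] — 8 tasks in the same relative order in both, and the DP table's final entry dp[17][12] is also 8, so no common subsequence is longer.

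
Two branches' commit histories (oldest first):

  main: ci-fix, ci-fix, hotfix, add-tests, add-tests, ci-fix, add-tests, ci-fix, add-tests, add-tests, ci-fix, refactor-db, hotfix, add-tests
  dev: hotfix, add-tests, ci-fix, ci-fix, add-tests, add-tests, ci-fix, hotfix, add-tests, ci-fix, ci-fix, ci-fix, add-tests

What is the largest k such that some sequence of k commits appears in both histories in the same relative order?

One common subsequence of length 9: ci-fix at main[1]=dev[3], ci-fix at main[2]=dev[4], add-tests at main[4]=dev[5], add-tests at main[5]=dev[6], ci-fix at main[6]=dev[7], add-tests at main[7]=dev[9], ci-fix at main[8]=dev[11], ci-fix at main[11]=dev[12], add-tests at main[14]=dev[13]. Since dp[14][13] = 9, nothing longer is possible.

9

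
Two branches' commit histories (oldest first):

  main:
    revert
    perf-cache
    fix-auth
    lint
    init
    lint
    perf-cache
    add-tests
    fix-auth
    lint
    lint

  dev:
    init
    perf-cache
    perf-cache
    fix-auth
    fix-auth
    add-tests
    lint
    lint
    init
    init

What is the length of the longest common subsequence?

Match perf-cache at main[2]=dev[3]; then fix-auth at main[3]=dev[5]; then add-tests at main[8]=dev[6]; then lint at main[10]=dev[7]; then lint at main[11]=dev[8] — 5 commits in the same relative order in both. The LCS DP gives dp[11][10] = 5, so this is optimal.

5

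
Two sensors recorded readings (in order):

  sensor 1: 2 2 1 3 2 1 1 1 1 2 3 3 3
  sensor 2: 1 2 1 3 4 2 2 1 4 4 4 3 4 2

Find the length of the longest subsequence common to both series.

6

Pick 2 (sensor 1 #2, sensor 2 #2), then 1 (sensor 1 #3, sensor 2 #3), then 3 (sensor 1 #4, sensor 2 #4), then 2 (sensor 1 #5, sensor 2 #7), then 1 (sensor 1 #6, sensor 2 #8), then 2 (sensor 1 #10, sensor 2 #14); all 6 values appear in both, in order. The LCS DP gives dp[13][14] = 6, so this is optimal.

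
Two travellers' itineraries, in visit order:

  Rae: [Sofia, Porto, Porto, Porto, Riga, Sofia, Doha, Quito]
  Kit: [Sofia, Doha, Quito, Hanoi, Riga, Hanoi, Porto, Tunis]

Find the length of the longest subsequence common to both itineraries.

Match Sofia (Rae #6, Kit #1), then Doha (Rae #7, Kit #2), then Quito (Rae #8, Kit #3) — 3 stops in the same relative order in both. dp[8][8] = 3 confirms this is the maximum.

3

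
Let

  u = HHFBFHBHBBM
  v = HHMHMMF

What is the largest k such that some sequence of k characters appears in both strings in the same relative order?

Let dp[i][j] be the LCS length of the first i characters of u and the first j characters of v. dp[i][j] = dp[i-1][j-1]+1 when the i-th and j-th characters match, else max(dp[i-1][j], dp[i][j-1]).
    ·  H  H  M  H  M  M  F
 ·  0  0  0  0  0  0  0  0
 H  0  1  1  1  1  1  1  1
 H  0  1  2  2  2  2  2  2
 F  0  1  2  2  2  2  2  3
 B  0  1  2  2  2  2  2  3
 F  0  1  2  2  2  2  2  3
 H  0  1  2  2  3  3  3  3
 B  0  1  2  2  3  3  3  3
 H  0  1  2  2  3  3  3  3
 B  0  1  2  2  3  3  3  3
 B  0  1  2  2  3  3  3  3
 M  0  1  2  3  3  4  4  4
dp[11][7] = 4. One LCS (by backtracking along matches): HHHM.

4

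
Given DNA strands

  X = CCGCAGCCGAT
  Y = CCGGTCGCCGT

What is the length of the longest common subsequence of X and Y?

Match C at X[1]=Y[1], C at X[2]=Y[2], G at X[3]=Y[4], C at X[4]=Y[6], G at X[6]=Y[7], C at X[7]=Y[8], C at X[8]=Y[9], G at X[9]=Y[10], T at X[11]=Y[11] — 9 bases in the same relative order in both. The LCS DP gives dp[11][11] = 9, so this is optimal.

9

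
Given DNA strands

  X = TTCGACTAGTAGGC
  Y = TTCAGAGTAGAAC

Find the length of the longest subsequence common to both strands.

10

Pick T at X[1]=Y[1] → T at X[2]=Y[2] → C at X[3]=Y[3] → G at X[4]=Y[5] → A at X[5]=Y[6] → T at X[7]=Y[8] → A at X[8]=Y[9] → G at X[9]=Y[10] → A at X[11]=Y[12] → C at X[14]=Y[13]; all 10 bases appear in both, in order, and the DP table's final entry dp[14][13] is also 10, so no common subsequence is longer.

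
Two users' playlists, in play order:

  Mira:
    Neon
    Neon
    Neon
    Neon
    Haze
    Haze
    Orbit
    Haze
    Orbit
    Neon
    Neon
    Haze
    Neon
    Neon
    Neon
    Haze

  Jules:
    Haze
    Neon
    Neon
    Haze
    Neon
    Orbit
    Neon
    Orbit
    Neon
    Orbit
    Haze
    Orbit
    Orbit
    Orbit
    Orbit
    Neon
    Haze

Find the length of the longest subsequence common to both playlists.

Match Neon [1,3] → Neon [2,5] → Neon [3,7] → Neon [4,9] → Haze [5,11] → Orbit [7,14] → Orbit [9,15] → Neon [15,16] → Haze [16,17] — 9 songs in the same relative order in both. dp[16][17] = 9 confirms this is the maximum.

9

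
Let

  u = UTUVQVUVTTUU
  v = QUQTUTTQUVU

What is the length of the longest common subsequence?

7

Match U (u #1, v #2) → T (u #2, v #4) → U (u #3, v #5) → Q (u #5, v #8) → U (u #7, v #9) → V (u #8, v #10) → U (u #12, v #11) — 7 characters in the same relative order in both. Since dp[12][11] = 7, nothing longer is possible.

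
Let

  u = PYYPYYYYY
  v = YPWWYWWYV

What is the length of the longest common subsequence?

One common subsequence of length 4: Y (u #3, v #1), P (u #4, v #2), Y (u #5, v #5), Y (u #6, v #8), and the DP table's final entry dp[9][9] is also 4, so no common subsequence is longer.

4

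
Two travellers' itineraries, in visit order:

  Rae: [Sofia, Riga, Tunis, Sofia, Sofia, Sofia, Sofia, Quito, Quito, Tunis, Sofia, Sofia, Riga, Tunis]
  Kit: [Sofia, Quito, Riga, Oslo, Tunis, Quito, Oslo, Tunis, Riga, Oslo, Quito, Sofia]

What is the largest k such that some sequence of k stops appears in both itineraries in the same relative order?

One common subsequence of length 6: Sofia (Rae #1, Kit #1), then Riga (Rae #2, Kit #3), then Tunis (Rae #3, Kit #5), then Quito (Rae #8, Kit #6), then Quito (Rae #9, Kit #11), then Sofia (Rae #12, Kit #12). Since dp[14][12] = 6, nothing longer is possible.

6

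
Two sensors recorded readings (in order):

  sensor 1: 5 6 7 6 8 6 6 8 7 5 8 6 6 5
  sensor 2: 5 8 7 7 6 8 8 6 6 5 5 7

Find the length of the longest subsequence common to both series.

Match 5 [1,1] → 7 [3,4] → 6 [4,5] → 8 [5,7] → 6 [6,8] → 6 [7,9] → 5 [10,10] → 5 [14,11] — 8 values in the same relative order in both. dp[14][12] = 8 confirms this is the maximum.

8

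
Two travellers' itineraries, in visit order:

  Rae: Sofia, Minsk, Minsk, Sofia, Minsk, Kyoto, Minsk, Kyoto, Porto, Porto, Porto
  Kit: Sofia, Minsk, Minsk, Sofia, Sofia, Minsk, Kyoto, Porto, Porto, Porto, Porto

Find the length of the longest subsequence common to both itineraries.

Pick Sofia (Rae #1, Kit #1), Minsk (Rae #2, Kit #2), Minsk (Rae #3, Kit #3), Sofia (Rae #4, Kit #5), Minsk (Rae #5, Kit #6), Kyoto (Rae #6, Kit #7), Porto (Rae #9, Kit #9), Porto (Rae #10, Kit #10), Porto (Rae #11, Kit #11); all 9 stops appear in both, in order. dp[11][11] = 9 confirms this is the maximum.

9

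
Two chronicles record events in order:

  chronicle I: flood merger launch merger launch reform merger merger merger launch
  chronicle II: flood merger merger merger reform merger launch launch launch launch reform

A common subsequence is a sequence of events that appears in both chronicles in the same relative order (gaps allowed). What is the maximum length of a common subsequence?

Taking flood [1,1] → merger [2,3] → merger [4,4] → reform [6,5] → merger [7,6] → launch [10,10] gives a common subsequence of length 6. The LCS DP gives dp[10][11] = 6, so this is optimal.

6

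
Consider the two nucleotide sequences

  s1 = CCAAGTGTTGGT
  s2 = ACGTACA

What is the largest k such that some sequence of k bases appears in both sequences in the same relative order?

3

Let dp[i][j] be the LCS length of the first i bases of s1 and the first j bases of s2. dp[i][j] = dp[i-1][j-1]+1 when the i-th and j-th bases match, else max(dp[i-1][j], dp[i][j-1]).
    ·  A  C  G  T  A  C  A
 ·  0  0  0  0  0  0  0  0
 C  0  0  1  1  1  1  1  1
 C  0  0  1  1  1  1  2  2
 A  0  1  1  1  1  2  2  3
 A  0  1  1  1  1  2  2  3
 G  0  1  1  2  2  2  2  3
 T  0  1  1  2  3  3  3  3
 G  0  1  1  2  3  3  3  3
 T  0  1  1  2  3  3  3  3
 T  0  1  1  2  3  3  3  3
 G  0  1  1  2  3  3  3  3
 G  0  1  1  2  3  3  3  3
 T  0  1  1  2  3  3  3  3
dp[12][7] = 3. One LCS (by backtracking along matches): CCA.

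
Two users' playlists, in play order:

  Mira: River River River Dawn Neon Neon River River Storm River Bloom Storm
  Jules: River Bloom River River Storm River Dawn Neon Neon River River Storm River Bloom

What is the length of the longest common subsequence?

11

One common subsequence of length 11: River (Mira #1, Jules #3), then River (Mira #2, Jules #4), then River (Mira #3, Jules #6), then Dawn (Mira #4, Jules #7), then Neon (Mira #5, Jules #8), then Neon (Mira #6, Jules #9), then River (Mira #7, Jules #10), then River (Mira #8, Jules #11), then Storm (Mira #9, Jules #12), then River (Mira #10, Jules #13), then Bloom (Mira #11, Jules #14). dp[12][14] = 11 confirms this is the maximum.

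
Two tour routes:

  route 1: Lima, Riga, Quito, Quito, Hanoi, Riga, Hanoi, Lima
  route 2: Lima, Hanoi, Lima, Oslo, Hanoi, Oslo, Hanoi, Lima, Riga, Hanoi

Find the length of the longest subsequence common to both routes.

4

Match Lima at route 1[1]=route 2[3]; then Hanoi at route 1[5]=route 2[7]; then Riga at route 1[6]=route 2[9]; then Hanoi at route 1[7]=route 2[10] — 4 stops in the same relative order in both. dp[8][10] = 4 confirms this is the maximum.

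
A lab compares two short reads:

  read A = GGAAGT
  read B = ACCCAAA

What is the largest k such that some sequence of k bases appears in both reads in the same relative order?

2

Let dp[i][j] be the LCS length of the first i bases of read A and the first j bases of read B. dp[i][j] = dp[i-1][j-1]+1 when the i-th and j-th bases match, else max(dp[i-1][j], dp[i][j-1]).
    ·  A  C  C  C  A  A  A
 ·  0  0  0  0  0  0  0  0
 G  0  0  0  0  0  0  0  0
 G  0  0  0  0  0  0  0  0
 A  0  1  1  1  1  1  1  1
 A  0  1  1  1  1  2  2  2
 G  0  1  1  1  1  2  2  2
 T  0  1  1  1  1  2  2  2
dp[6][7] = 2. One LCS (by backtracking along matches): AA.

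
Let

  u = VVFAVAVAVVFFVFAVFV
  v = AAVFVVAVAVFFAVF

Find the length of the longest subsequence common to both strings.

Taking V [1,3]; then V [2,5]; then V [5,6]; then A [6,7]; then V [7,8]; then A [8,9]; then V [10,10]; then F [12,11]; then F [14,12]; then A [15,13]; then V [16,14]; then F [17,15] gives a common subsequence of length 12. The LCS DP gives dp[18][15] = 12, so this is optimal.

12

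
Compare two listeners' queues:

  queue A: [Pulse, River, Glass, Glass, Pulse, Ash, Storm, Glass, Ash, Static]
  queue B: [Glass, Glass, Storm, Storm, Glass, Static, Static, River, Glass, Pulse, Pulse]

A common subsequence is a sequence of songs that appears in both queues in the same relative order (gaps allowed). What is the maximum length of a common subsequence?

5

One common subsequence of length 5: Glass [3,1], then Glass [4,2], then Storm [7,4], then Glass [8,5], then Static [10,7]. Since dp[10][11] = 5, nothing longer is possible.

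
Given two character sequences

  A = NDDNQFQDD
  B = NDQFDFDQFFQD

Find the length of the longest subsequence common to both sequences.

7

Let dp[i][j] be the LCS length of the first i characters of A and the first j characters of B. dp[i][j] = dp[i-1][j-1]+1 when the i-th and j-th characters match, else max(dp[i-1][j], dp[i][j-1]).
    ·  N  D  Q  F  D  F  D  Q  F  F  Q  D
 ·  0  0  0  0  0  0  0  0  0  0  0  0  0
 N  0  1  1  1  1  1  1  1  1  1  1  1  1
 D  0  1  2  2  2  2  2  2  2  2  2  2  2
 D  0  1  2  2  2  3  3  3  3  3  3  3  3
 N  0  1  2  2  2  3  3  3  3  3  3  3  3
 Q  0  1  2  3  3  3  3  3  4  4  4  4  4
 F  0  1  2  3  4  4  4  4  4  5  5  5  5
 Q  0  1  2  3  4  4  4  4  5  5  5  6  6
 D  0  1  2  3  4  5  5  5  5  5  5  6  7
 D  0  1  2  3  4  5  5  6  6  6  6  6  7
dp[9][12] = 7. One LCS (by backtracking along matches): NDDQFQD.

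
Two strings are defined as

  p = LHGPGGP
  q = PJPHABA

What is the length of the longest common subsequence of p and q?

2

Let dp[i][j] be the LCS length of the first i characters of p and the first j characters of q. dp[i][j] = dp[i-1][j-1]+1 when the i-th and j-th characters match, else max(dp[i-1][j], dp[i][j-1]).
    ·  P  J  P  H  A  B  A
 ·  0  0  0  0  0  0  0  0
 L  0  0  0  0  0  0  0  0
 H  0  0  0  0  1  1  1  1
 G  0  0  0  0  1  1  1  1
 P  0  1  1  1  1  1  1  1
 G  0  1  1  1  1  1  1  1
 G  0  1  1  1  1  1  1  1
 P  0  1  1  2  2  2  2  2
dp[7][7] = 2. One LCS (by backtracking along matches): PP.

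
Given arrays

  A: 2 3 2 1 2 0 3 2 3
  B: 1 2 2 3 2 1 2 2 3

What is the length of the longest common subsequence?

7

Taking 2 (A #1, B #3), 3 (A #2, B #4), 2 (A #3, B #5), 1 (A #4, B #6), 2 (A #5, B #7), 2 (A #8, B #8), 3 (A #9, B #9) gives a common subsequence of length 7. Since dp[9][9] = 7, nothing longer is possible.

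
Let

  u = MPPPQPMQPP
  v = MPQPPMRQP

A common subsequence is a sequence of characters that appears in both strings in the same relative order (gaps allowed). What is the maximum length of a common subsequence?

7

Let dp[i][j] be the LCS length of the first i characters of u and the first j characters of v. dp[i][j] = dp[i-1][j-1]+1 when the i-th and j-th characters match, else max(dp[i-1][j], dp[i][j-1]).
    ·  M  P  Q  P  P  M  R  Q  P
 ·  0  0  0  0  0  0  0  0  0  0
 M  0  1  1  1  1  1  1  1  1  1
 P  0  1  2  2  2  2  2  2  2  2
 P  0  1  2  2  3  3  3  3  3  3
 P  0  1  2  2  3  4  4  4  4  4
 Q  0  1  2  3  3  4  4  4  5  5
 P  0  1  2  3  4  4  4  4  5  6
 M  0  1  2  3  4  4  5  5  5  6
 Q  0  1  2  3  4  4  5  5  6  6
 P  0  1  2  3  4  5  5  5  6  7
 P  0  1  2  3  4  5  5  5  6  7
dp[10][9] = 7. One LCS (by backtracking along matches): MPPPMQP.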